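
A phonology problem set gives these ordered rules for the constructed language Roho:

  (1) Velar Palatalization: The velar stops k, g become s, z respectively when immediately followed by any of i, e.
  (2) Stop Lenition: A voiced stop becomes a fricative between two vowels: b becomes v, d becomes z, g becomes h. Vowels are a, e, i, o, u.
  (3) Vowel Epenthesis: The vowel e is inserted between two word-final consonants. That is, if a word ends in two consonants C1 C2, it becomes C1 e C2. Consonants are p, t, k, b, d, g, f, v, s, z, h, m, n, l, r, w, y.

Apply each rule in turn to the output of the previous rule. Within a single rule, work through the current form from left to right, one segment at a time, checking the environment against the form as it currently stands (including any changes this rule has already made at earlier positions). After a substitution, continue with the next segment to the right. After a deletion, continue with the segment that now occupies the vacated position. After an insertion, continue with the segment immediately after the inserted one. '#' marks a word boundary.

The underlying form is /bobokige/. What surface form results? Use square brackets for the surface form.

[bovosize]

(1) Velar Palatalization: [bobokige] → [bobosize]
(2) Stop Lenition: [bobosize] → [bovosize]
(3) Vowel Epenthesis: no change — [bovosize]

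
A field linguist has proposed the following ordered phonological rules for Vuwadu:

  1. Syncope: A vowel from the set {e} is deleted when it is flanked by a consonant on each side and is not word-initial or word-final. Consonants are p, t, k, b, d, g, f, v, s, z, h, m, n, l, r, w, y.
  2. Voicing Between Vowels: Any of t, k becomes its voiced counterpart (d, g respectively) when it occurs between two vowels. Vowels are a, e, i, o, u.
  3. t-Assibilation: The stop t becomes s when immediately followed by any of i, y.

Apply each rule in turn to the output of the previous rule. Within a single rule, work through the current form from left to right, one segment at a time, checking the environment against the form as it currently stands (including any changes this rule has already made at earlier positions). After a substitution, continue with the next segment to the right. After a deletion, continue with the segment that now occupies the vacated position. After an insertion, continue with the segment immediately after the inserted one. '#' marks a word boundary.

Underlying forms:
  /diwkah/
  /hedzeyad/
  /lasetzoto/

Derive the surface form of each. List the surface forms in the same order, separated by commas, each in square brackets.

[diwkah], [hdzyad], [lastzodo]

/diwkah/:
  1 Syncope: no change — [diwkah]
  2 Voicing Between Vowels: no change — [diwkah]
  3 t-Assibilation: no change — [diwkah]
/hedzeyad/:
  1 Syncope: [hedzeyad] → [hdzyad]
  2 Voicing Between Vowels: no change — [hdzyad]
  3 t-Assibilation: no change — [hdzyad]
/lasetzoto/:
  1 Syncope: [lasetzoto] → [lastzoto]
  2 Voicing Between Vowels: [lastzoto] → [lastzodo]
  3 t-Assibilation: no change — [lastzodo]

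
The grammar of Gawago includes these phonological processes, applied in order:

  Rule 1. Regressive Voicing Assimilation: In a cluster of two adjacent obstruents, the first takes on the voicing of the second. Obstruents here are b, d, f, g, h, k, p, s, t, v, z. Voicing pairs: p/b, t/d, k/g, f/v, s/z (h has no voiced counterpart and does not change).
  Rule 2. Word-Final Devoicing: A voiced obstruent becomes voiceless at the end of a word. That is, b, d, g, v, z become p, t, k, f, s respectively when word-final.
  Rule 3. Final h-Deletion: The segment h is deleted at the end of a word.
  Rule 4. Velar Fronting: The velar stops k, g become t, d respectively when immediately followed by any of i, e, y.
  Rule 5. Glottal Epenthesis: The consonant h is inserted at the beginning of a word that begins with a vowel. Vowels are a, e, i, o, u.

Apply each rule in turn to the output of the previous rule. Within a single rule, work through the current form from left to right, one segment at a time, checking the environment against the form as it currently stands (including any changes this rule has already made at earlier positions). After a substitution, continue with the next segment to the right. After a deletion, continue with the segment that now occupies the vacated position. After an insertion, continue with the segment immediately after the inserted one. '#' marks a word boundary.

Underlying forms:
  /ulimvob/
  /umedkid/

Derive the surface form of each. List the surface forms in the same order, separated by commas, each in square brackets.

[hulimvop], [humettit]

/ulimvob/:
  Rule 1 Regressive Voicing Assimilation: no change — [ulimvob]
  Rule 2 Word-Final Devoicing: [ulimvob] → [ulimvop]
  Rule 3 Final h-Deletion: no change — [ulimvop]
  Rule 4 Velar Fronting: no change — [ulimvop]
  Rule 5 Glottal Epenthesis: [ulimvop] → [hulimvop]
/umedkid/:
  Rule 1 Regressive Voicing Assimilation: [umedkid] → [umetkid]
  Rule 2 Word-Final Devoicing: [umetkid] → [umetkit]
  Rule 3 Final h-Deletion: no change — [umetkit]
  Rule 4 Velar Fronting: [umetkit] → [umettit]
  Rule 5 Glottal Epenthesis: [umettit] → [humettit]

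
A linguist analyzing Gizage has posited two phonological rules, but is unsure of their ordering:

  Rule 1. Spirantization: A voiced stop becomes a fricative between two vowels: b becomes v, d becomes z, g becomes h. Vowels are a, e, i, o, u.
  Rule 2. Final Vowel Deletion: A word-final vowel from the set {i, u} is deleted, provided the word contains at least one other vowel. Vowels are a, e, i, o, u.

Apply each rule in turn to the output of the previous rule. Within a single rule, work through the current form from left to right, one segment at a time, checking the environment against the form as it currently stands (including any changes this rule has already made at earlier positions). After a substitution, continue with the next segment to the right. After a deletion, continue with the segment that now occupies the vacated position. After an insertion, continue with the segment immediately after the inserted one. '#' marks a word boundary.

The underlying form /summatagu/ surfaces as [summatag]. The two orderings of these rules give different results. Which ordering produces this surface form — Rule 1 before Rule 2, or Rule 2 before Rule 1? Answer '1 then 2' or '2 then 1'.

Order 1 then 2:
  1 Spirantization: [summatagu] → [summatahu]
  2 Final Vowel Deletion: [summatahu] → [summatah]
  result: [summatah]
Order 2 then 1:
  2 Final Vowel Deletion: [summatagu] → [summatag]
  1 Spirantization: no change — [summatag]
  result: [summatag]

2 then 1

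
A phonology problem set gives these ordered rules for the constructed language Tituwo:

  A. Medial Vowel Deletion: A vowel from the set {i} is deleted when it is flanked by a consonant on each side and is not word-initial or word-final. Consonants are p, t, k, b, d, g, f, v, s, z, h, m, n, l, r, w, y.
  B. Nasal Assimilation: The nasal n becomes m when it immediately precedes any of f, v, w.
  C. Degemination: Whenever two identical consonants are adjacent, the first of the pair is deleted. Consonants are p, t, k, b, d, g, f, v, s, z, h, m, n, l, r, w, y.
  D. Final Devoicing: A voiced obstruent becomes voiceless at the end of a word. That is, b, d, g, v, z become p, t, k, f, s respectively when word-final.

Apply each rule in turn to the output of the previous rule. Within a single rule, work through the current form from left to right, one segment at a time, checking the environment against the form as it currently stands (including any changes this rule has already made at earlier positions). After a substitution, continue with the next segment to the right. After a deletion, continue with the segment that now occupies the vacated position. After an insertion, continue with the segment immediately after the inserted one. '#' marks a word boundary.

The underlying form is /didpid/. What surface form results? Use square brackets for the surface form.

[dpt]

A Medial Vowel Deletion: [didpid] → [ddpd]
B Nasal Assimilation: no change — [ddpd]
C Degemination: [ddpd] → [dpd]
D Final Devoicing: [dpd] → [dpt]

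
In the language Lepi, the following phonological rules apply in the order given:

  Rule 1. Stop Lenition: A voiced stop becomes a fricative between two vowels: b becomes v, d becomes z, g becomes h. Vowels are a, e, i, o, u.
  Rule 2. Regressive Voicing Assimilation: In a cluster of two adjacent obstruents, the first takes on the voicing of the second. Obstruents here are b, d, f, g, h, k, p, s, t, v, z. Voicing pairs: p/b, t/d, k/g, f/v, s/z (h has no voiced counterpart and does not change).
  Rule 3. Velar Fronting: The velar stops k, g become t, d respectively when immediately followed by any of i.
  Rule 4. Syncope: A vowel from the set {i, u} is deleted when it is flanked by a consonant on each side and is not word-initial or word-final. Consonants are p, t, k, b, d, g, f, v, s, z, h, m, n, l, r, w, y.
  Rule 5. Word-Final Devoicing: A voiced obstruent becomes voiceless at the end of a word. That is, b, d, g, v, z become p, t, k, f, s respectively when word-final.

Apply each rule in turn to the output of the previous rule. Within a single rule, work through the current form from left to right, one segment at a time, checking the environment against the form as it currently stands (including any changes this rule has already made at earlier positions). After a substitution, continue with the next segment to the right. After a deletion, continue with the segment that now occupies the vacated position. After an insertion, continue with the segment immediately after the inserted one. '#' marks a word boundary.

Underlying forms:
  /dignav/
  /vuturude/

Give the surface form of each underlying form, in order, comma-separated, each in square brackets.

/dignav/:
  Rule 1 Stop Lenition: no change — [dignav]
  Rule 2 Regressive Voicing Assimilation: no change — [dignav]
  Rule 3 Velar Fronting: no change — [dignav]
  Rule 4 Syncope: [dignav] → [dgnav]
  Rule 5 Word-Final Devoicing: [dgnav] → [dgnaf]
/vuturude/:
  Rule 1 Stop Lenition: [vuturude] → [vuturuze]
  Rule 2 Regressive Voicing Assimilation: no change — [vuturuze]
  Rule 3 Velar Fronting: no change — [vuturuze]
  Rule 4 Syncope: [vuturuze] → [vtrze]
  Rule 5 Word-Final Devoicing: no change — [vtrze]

[dgnaf], [vtrze]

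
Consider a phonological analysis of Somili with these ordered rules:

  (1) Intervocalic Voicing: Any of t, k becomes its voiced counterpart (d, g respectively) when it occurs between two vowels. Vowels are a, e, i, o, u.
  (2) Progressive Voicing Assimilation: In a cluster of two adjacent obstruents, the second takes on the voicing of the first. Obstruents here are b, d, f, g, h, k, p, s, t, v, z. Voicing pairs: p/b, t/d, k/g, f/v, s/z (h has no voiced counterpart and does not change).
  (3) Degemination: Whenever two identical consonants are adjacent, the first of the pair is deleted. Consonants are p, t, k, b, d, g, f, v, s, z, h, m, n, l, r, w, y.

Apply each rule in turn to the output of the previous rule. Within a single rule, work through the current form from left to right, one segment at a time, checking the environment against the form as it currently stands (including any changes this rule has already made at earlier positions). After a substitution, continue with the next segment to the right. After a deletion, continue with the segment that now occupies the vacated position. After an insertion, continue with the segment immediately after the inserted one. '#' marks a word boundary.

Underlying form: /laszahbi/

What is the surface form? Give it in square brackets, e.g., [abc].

[lasahpi]

(1) Intervocalic Voicing: no change — [laszahbi]
(2) Progressive Voicing Assimilation: [laszahbi] → [lassahpi]
(3) Degemination: [lassahpi] → [lasahpi]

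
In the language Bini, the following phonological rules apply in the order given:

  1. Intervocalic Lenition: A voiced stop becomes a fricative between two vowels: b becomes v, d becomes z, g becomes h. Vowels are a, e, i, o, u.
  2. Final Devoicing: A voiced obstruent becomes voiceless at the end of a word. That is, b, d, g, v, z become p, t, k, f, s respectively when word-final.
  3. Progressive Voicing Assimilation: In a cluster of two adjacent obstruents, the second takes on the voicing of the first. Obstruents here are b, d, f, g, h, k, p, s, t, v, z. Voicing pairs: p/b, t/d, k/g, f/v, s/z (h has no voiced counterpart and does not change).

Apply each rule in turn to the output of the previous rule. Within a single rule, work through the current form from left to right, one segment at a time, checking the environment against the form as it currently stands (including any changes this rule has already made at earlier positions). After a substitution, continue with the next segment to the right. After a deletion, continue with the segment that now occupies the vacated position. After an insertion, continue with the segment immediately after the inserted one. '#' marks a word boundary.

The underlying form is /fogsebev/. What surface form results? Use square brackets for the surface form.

1 Intervocalic Lenition: [fogsebev] → [fogsevev]
2 Final Devoicing: [fogsevev] → [fogsevef]
3 Progressive Voicing Assimilation: [fogsevef] → [fogzevef]

[fogzevef]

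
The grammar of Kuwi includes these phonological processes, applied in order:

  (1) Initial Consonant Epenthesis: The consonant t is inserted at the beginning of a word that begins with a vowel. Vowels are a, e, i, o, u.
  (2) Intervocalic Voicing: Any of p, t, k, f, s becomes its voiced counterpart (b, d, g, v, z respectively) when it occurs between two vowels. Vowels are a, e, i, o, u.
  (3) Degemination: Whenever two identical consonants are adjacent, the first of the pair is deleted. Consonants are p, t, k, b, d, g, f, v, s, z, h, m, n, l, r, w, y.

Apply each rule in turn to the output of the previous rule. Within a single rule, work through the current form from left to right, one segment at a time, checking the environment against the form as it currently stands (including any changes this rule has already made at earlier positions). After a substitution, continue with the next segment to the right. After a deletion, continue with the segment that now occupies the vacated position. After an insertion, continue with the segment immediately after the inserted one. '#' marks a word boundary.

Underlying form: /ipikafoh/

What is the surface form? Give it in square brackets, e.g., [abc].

(1) Initial Consonant Epenthesis: [ipikafoh] → [tipikafoh]
(2) Intervocalic Voicing: [tipikafoh] → [tibigavoh]
(3) Degemination: no change — [tibigavoh]

[tibigavoh]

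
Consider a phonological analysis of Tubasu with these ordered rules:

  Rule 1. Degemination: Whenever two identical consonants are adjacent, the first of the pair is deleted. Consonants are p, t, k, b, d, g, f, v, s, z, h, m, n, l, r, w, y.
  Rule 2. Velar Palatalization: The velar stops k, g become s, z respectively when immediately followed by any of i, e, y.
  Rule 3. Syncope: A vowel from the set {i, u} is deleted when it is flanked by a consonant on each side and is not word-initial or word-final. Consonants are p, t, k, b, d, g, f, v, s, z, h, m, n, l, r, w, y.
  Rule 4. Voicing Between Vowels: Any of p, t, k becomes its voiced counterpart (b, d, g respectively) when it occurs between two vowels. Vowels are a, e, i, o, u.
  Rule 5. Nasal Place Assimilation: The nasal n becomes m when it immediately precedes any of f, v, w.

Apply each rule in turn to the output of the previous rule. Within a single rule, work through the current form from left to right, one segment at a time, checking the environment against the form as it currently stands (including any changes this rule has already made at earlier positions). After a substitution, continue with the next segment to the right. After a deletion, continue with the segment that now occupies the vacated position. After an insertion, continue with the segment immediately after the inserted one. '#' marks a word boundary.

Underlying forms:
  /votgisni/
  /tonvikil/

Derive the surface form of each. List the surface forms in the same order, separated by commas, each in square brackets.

[votzsni], [tomvsl]

/votgisni/:
  Rule 1 Degemination: no change — [votgisni]
  Rule 2 Velar Palatalization: [votgisni] → [votzisni]
  Rule 3 Syncope: [votzisni] → [votzsni]
  Rule 4 Voicing Between Vowels: no change — [votzsni]
  Rule 5 Nasal Place Assimilation: no change — [votzsni]
/tonvikil/:
  Rule 1 Degemination: no change — [tonvikil]
  Rule 2 Velar Palatalization: [tonvikil] → [tonvisil]
  Rule 3 Syncope: [tonvisil] → [tonvsl]
  Rule 4 Voicing Between Vowels: no change — [tonvsl]
  Rule 5 Nasal Place Assimilation: [tonvsl] → [tomvsl]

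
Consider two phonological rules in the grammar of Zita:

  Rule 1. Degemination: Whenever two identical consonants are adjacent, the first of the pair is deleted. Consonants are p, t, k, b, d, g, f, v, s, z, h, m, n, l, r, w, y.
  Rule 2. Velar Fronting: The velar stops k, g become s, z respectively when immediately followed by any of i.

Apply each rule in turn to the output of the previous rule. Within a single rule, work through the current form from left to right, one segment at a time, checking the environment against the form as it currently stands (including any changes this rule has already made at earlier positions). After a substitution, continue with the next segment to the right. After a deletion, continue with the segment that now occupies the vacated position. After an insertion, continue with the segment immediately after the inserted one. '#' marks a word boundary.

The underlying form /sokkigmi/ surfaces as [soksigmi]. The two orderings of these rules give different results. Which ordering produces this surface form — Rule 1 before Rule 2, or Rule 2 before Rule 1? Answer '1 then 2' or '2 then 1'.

2 then 1

Order 1 then 2:
  1 Degemination: [sokkigmi] → [sokigmi]
  2 Velar Fronting: [sokigmi] → [sosigmi]
  result: [sosigmi]
Order 2 then 1:
  2 Velar Fronting: [sokkigmi] → [soksigmi]
  1 Degemination: no change — [soksigmi]
  result: [soksigmi]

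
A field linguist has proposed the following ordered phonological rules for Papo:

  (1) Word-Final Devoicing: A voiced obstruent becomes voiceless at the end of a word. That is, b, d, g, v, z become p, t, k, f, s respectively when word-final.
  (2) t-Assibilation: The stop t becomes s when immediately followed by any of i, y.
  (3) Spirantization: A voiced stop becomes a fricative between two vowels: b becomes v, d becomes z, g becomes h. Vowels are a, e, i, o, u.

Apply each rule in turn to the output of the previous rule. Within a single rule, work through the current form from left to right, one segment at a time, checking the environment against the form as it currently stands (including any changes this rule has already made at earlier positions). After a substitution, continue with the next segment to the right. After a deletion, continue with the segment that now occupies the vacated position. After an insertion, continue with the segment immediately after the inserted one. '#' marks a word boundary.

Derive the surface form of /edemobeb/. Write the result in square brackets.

(1) Word-Final Devoicing: [edemobeb] → [edemobep]
(2) t-Assibilation: no change — [edemobep]
(3) Spirantization: [edemobep] → [ezemovep]

[ezemovep]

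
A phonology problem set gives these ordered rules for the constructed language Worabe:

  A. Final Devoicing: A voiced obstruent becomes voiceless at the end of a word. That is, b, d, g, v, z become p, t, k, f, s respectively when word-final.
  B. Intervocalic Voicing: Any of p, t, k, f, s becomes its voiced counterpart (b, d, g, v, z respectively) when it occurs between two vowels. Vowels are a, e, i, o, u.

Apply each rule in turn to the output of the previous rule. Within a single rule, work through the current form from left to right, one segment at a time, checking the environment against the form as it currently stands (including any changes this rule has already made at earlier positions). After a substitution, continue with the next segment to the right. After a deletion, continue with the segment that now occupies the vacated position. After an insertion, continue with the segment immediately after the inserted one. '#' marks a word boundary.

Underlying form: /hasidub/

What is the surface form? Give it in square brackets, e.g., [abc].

A Final Devoicing: [hasidub] → [hasidup]
B Intervocalic Voicing: [hasidup] → [hazidup]

[hazidup]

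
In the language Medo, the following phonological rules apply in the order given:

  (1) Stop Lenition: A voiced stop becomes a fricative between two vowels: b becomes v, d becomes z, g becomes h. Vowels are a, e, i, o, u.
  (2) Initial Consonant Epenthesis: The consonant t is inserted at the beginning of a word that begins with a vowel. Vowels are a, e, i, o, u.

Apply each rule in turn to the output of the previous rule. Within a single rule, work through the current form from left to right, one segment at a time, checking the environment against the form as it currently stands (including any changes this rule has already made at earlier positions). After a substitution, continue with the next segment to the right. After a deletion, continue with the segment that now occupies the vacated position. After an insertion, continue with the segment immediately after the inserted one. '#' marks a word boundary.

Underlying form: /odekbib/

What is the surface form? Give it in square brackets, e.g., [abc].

[tozekbib]

(1) Stop Lenition: [odekbib] → [ozekbib]
(2) Initial Consonant Epenthesis: [ozekbib] → [tozekbib]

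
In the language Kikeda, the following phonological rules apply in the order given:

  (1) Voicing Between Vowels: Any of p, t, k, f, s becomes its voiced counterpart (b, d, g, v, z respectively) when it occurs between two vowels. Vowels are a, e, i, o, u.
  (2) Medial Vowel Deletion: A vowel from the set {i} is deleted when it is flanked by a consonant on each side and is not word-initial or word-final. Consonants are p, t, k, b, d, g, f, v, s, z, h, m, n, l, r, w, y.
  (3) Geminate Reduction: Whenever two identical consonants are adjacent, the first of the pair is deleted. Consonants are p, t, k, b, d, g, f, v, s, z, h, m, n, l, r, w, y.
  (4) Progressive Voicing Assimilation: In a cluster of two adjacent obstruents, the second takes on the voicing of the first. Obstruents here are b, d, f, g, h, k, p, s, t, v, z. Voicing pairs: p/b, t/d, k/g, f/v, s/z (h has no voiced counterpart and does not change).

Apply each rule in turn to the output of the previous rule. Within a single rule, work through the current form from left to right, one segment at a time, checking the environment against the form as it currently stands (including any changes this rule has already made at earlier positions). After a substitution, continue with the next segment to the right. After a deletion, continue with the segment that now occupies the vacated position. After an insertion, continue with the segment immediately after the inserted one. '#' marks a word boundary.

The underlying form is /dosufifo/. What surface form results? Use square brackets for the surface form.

[dozuvo]

(1) Voicing Between Vowels: [dosufifo] → [dozuvivo]
(2) Medial Vowel Deletion: [dozuvivo] → [dozuvvo]
(3) Geminate Reduction: [dozuvvo] → [dozuvo]
(4) Progressive Voicing Assimilation: no change — [dozuvo]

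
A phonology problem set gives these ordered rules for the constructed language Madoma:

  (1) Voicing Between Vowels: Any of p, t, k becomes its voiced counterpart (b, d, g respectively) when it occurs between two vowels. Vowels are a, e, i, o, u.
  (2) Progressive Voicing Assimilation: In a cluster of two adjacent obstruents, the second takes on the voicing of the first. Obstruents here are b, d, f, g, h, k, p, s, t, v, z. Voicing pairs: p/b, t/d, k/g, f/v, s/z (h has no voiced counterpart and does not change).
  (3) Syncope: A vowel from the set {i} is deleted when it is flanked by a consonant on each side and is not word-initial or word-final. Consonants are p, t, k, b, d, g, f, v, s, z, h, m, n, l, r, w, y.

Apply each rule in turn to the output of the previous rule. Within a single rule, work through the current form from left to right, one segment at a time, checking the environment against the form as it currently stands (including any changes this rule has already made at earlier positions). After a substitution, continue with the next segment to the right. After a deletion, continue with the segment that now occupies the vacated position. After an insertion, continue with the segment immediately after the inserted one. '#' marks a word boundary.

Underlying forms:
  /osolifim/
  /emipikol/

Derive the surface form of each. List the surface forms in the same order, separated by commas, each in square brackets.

/osolifim/:
  (1) Voicing Between Vowels: no change — [osolifim]
  (2) Progressive Voicing Assimilation: no change — [osolifim]
  (3) Syncope: [osolifim] → [osolfm]
/emipikol/:
  (1) Voicing Between Vowels: [emipikol] → [emibigol]
  (2) Progressive Voicing Assimilation: no change — [emibigol]
  (3) Syncope: [emibigol] → [embgol]

[osolfm], [embgol]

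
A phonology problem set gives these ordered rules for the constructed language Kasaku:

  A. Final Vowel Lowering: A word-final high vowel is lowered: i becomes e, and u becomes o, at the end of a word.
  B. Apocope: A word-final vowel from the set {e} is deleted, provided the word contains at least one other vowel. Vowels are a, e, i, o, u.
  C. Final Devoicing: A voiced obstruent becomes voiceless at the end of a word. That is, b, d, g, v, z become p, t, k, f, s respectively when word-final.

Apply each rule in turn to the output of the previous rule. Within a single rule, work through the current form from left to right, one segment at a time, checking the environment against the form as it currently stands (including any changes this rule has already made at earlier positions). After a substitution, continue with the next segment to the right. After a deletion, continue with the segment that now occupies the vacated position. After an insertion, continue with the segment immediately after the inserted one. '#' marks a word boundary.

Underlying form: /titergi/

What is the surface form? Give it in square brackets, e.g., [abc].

A Final Vowel Lowering: [titergi] → [titerge]
B Apocope: [titerge] → [titerg]
C Final Devoicing: [titerg] → [titerk]

[titerk]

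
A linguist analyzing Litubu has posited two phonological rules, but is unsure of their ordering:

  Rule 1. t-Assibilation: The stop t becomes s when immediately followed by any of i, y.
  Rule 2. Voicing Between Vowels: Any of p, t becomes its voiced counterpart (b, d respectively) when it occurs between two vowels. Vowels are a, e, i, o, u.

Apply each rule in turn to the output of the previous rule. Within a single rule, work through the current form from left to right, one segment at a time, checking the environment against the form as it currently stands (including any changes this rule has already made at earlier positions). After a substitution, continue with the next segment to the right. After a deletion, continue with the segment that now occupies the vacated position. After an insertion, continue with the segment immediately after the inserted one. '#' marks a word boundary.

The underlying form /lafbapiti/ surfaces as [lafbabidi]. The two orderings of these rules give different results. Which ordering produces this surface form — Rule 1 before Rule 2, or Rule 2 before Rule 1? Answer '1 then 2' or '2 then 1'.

2 then 1

Order 1 then 2:
  1 t-Assibilation: [lafbapiti] → [lafbapisi]
  2 Voicing Between Vowels: [lafbapisi] → [lafbabisi]
  result: [lafbabisi]
Order 2 then 1:
  2 Voicing Between Vowels: [lafbapiti] → [lafbabidi]
  1 t-Assibilation: no change — [lafbabidi]
  result: [lafbabidi]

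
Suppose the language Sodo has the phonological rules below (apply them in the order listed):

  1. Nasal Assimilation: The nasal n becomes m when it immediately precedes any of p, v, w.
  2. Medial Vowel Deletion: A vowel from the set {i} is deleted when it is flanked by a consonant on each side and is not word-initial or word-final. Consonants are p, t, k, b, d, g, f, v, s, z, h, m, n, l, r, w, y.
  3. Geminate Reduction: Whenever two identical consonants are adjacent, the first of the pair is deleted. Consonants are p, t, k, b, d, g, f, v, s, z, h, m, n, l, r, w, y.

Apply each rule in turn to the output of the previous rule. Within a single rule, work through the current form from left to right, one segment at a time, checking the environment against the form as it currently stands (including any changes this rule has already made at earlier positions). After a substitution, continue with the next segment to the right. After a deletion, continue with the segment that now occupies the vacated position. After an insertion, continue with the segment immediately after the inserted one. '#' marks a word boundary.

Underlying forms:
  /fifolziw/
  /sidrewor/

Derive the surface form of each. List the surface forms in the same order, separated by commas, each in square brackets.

/fifolziw/:
  1 Nasal Assimilation: no change — [fifolziw]
  2 Medial Vowel Deletion: [fifolziw] → [ffolzw]
  3 Geminate Reduction: [ffolzw] → [folzw]
/sidrewor/:
  1 Nasal Assimilation: no change — [sidrewor]
  2 Medial Vowel Deletion: [sidrewor] → [sdrewor]
  3 Geminate Reduction: no change — [sdrewor]

[folzw], [sdrewor]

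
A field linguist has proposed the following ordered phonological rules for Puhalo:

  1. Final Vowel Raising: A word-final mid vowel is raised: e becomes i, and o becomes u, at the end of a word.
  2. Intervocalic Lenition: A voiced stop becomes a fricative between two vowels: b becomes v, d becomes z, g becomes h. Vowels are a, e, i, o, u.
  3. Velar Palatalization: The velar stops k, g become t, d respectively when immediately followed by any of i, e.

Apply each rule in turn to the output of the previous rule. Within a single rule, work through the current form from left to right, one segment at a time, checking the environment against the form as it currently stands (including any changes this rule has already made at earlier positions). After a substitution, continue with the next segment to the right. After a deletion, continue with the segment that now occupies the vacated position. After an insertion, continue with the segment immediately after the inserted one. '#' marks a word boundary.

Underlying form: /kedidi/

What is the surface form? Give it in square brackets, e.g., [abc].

[tezizi]

1 Final Vowel Raising: no change — [kedidi]
2 Intervocalic Lenition: [kedidi] → [kezizi]
3 Velar Palatalization: [kezizi] → [tezizi]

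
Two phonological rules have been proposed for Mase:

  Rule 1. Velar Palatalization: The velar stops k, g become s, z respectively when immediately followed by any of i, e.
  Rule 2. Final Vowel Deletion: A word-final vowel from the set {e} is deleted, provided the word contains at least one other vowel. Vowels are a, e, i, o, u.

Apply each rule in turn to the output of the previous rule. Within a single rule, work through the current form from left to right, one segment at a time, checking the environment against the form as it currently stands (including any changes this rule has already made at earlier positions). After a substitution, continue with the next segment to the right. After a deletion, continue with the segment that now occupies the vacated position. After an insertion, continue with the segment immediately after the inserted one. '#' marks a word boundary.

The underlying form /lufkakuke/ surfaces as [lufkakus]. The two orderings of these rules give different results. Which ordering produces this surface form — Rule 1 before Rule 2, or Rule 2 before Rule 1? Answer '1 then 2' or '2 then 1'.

1 then 2

Order 1 then 2:
  1 Velar Palatalization: [lufkakuke] → [lufkakuse]
  2 Final Vowel Deletion: [lufkakuse] → [lufkakus]
  result: [lufkakus]
Order 2 then 1:
  2 Final Vowel Deletion: [lufkakuke] → [lufkakuk]
  1 Velar Palatalization: no change — [lufkakuk]
  result: [lufkakuk]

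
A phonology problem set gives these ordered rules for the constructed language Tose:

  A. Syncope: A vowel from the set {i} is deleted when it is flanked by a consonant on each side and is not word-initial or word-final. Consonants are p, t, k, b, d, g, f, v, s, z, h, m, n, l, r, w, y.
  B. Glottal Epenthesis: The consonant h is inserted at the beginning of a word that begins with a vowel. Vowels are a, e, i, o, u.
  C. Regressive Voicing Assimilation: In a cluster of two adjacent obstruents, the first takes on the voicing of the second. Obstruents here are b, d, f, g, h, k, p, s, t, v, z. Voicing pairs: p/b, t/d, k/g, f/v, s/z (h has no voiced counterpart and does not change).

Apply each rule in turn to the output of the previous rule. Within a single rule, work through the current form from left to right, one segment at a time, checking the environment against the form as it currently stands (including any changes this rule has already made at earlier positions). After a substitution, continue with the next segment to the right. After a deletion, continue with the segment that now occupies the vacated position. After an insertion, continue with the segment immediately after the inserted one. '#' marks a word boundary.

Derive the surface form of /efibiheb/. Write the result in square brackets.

[hevpheb]

A Syncope: [efibiheb] → [efbheb]
B Glottal Epenthesis: [efbheb] → [hefbheb]
C Regressive Voicing Assimilation: [hefbheb] → [hevpheb]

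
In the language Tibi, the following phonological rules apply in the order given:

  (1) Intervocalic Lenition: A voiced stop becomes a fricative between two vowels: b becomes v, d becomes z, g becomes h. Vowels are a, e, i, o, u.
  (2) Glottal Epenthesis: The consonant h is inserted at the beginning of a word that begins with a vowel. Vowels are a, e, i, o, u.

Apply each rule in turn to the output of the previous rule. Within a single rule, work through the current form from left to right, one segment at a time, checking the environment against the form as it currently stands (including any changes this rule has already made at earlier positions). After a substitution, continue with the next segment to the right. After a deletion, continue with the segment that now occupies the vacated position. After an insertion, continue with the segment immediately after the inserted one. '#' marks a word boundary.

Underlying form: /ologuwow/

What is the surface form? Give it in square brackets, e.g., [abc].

[holohuwow]

(1) Intervocalic Lenition: [ologuwow] → [olohuwow]
(2) Glottal Epenthesis: [olohuwow] → [holohuwow]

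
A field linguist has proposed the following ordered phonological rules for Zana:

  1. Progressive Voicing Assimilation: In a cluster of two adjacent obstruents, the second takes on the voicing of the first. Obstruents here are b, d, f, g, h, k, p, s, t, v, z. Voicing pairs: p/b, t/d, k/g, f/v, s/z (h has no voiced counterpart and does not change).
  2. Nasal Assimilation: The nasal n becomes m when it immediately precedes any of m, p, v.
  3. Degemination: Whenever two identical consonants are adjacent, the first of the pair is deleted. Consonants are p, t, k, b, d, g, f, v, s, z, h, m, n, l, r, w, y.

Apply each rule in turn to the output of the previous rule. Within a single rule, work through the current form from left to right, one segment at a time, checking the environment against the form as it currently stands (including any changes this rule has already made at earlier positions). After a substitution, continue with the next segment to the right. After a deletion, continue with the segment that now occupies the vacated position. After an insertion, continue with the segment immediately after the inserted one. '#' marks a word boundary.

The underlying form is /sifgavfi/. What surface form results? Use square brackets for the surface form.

[sifkavi]

1 Progressive Voicing Assimilation: [sifgavfi] → [sifkavvi]
2 Nasal Assimilation: no change — [sifkavvi]
3 Degemination: [sifkavvi] → [sifkavi]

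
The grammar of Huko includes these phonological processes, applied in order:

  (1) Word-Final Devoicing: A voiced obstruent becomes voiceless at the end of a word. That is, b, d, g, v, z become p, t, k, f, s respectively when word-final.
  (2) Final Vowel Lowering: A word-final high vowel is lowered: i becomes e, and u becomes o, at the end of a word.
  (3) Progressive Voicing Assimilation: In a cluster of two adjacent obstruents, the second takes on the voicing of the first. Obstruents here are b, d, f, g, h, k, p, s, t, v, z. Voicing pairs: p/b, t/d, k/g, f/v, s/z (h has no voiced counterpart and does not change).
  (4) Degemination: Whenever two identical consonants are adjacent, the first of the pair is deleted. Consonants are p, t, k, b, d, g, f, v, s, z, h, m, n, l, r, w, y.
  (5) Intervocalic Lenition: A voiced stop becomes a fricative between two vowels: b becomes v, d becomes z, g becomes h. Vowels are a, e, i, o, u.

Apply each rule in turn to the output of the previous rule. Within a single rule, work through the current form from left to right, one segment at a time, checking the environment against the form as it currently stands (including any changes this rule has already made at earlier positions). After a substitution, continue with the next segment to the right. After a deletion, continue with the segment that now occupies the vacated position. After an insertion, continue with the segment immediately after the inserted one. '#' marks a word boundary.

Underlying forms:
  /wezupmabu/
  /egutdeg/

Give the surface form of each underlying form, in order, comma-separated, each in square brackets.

/wezupmabu/:
  (1) Word-Final Devoicing: no change — [wezupmabu]
  (2) Final Vowel Lowering: [wezupmabu] → [wezupmabo]
  (3) Progressive Voicing Assimilation: no change — [wezupmabo]
  (4) Degemination: no change — [wezupmabo]
  (5) Intervocalic Lenition: [wezupmabo] → [wezupmavo]
/egutdeg/:
  (1) Word-Final Devoicing: [egutdeg] → [egutdek]
  (2) Final Vowel Lowering: no change — [egutdek]
  (3) Progressive Voicing Assimilation: [egutdek] → [eguttek]
  (4) Degemination: [eguttek] → [egutek]
  (5) Intervocalic Lenition: [egutek] → [ehutek]

[wezupmavo], [ehutek]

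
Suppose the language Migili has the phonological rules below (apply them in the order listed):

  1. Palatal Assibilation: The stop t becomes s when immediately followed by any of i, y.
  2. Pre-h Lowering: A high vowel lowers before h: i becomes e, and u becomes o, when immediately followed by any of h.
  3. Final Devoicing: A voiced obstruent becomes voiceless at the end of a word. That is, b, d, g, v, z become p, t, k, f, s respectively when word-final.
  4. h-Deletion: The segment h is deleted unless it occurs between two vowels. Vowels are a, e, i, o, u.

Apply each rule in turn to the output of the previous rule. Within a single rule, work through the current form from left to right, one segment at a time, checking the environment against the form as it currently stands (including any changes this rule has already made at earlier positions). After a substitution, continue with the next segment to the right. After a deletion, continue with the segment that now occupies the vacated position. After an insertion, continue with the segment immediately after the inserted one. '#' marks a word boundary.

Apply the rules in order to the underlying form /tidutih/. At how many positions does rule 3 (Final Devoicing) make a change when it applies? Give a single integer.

0

1 Palatal Assibilation: [tidutih] → [sidusih]
2 Pre-h Lowering: [sidusih] → [siduseh]
3 Final Devoicing: no change — [siduseh]
4 h-Deletion: [siduseh] → [siduse]
Rule 3 changed 0 position(s).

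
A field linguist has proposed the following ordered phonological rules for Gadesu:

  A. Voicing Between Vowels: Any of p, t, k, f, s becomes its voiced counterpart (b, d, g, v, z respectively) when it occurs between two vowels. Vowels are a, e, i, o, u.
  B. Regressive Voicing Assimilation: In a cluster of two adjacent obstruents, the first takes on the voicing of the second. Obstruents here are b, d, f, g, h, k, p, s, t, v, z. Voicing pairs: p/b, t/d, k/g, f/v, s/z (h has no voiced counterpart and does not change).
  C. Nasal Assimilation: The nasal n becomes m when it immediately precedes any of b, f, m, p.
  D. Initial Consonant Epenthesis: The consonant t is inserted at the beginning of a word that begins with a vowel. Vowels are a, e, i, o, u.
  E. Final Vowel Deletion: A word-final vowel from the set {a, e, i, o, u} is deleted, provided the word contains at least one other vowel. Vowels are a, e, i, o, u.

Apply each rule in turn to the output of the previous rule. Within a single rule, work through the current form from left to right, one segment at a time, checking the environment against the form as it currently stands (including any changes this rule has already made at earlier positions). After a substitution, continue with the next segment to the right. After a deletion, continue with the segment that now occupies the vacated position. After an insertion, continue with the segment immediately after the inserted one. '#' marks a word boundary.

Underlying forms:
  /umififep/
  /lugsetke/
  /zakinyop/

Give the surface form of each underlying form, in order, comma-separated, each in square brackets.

/umififep/:
  A Voicing Between Vowels: [umififep] → [umivivep]
  B Regressive Voicing Assimilation: no change — [umivivep]
  C Nasal Assimilation: no change — [umivivep]
  D Initial Consonant Epenthesis: [umivivep] → [tumivivep]
  E Final Vowel Deletion: no change — [tumivivep]
/lugsetke/:
  A Voicing Between Vowels: no change — [lugsetke]
  B Regressive Voicing Assimilation: [lugsetke] → [luksetke]
  C Nasal Assimilation: no change — [luksetke]
  D Initial Consonant Epenthesis: no change — [luksetke]
  E Final Vowel Deletion: [luksetke] → [luksetk]
/zakinyop/:
  A Voicing Between Vowels: [zakinyop] → [zaginyop]
  B Regressive Voicing Assimilation: no change — [zaginyop]
  C Nasal Assimilation: no change — [zaginyop]
  D Initial Consonant Epenthesis: no change — [zaginyop]
  E Final Vowel Deletion: no change — [zaginyop]

[tumivivep], [luksetk], [zaginyop]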